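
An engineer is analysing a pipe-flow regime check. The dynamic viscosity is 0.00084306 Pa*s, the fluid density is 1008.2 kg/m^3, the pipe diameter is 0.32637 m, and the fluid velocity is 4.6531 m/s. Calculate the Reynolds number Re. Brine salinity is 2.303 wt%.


Re = rho * vel * D / mu
Re = 1008.2 * 4.6531 * 0.32637 / 0.00084306
Re = 1.8161e+06


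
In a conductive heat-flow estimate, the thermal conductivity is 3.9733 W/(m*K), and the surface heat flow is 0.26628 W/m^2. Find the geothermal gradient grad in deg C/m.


grad = q * 1000 / k
grad = 0.26628 * 1000 / 3.9733
grad = 67.01734 deg C/km
Convert: 67.01734 deg C/km * 0.001 = 0.067017 deg C/m
grad = 0.067017 deg C/m


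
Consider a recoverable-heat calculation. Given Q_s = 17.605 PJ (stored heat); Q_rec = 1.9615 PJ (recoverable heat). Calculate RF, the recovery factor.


RF = Q_rec / Q_s
RF = 1.9615 / 17.605
RF = 0.11142


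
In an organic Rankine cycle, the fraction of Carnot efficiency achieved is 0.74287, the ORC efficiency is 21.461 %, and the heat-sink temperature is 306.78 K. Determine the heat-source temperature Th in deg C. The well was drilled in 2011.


Th = Tc / (1 - (eta_orc/100)/f)
Th = 306.78 / (1 - (21.461/100)/0.74287)
Th = 431.4119 K
Convert to deg C: 431.4119 - 273.15 = 158.26 deg C
Th = 158.26 deg C


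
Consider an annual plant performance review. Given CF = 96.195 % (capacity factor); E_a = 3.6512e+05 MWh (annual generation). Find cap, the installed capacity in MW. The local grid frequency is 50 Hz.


cap = E_a / (CF/100 * 8760)
cap = 3.6512e+05 / (96.195/100 * 8760)
cap = 43.329 MW


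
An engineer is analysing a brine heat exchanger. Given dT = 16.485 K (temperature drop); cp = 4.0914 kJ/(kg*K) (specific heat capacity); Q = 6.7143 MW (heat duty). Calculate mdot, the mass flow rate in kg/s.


mdot = Q * 1000 / (cp * dT)
mdot = 6.7143 * 1000 / (4.0914 * 16.485)
mdot = 99.550 kg/s


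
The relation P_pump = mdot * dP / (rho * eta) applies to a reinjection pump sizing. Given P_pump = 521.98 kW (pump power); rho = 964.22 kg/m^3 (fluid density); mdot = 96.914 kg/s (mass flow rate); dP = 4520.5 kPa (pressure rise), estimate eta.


eta = mdot * dP / (rho * P_pump)
eta = 96.914 * 4520.5 / (964.22 * 521.98)
eta = 0.87045


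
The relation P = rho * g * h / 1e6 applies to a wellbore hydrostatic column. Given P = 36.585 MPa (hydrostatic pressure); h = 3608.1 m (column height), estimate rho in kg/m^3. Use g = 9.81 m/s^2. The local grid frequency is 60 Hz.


rho = P * 1e6 / (g * h)
rho = 36.585 * 1e6 / (9.81 * 3608.1)
rho = 1033.6 kg/m^3


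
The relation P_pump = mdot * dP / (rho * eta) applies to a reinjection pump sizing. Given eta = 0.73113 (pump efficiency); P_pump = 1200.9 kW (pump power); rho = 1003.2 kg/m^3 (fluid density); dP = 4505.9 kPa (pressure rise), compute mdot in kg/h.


mdot = P_pump * rho * eta / dP
mdot = 1200.9 * 1003.2 * 0.73113 / 4505.9
mdot = 195.4823 kg/s
Convert: 195.4823 kg/s * 3600.0 = 7.0374e+05 kg/h
mdot = 7.0374e+05 kg/h


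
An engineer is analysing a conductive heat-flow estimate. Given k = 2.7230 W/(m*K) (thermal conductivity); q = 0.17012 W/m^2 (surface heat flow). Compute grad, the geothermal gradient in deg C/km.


grad = q * 1000 / k
grad = 0.17012 * 1000 / 2.7230
grad = 62.475 deg C/km


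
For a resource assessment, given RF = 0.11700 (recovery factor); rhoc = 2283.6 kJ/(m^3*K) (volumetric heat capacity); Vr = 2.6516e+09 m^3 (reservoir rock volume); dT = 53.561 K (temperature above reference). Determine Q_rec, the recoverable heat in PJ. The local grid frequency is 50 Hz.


Step 1: Q_s = Vr*rhoc*dT/1e12 = 2.6516e+09*2283.6*53.561/1e12 = 324.3222 PJ
Step 2: Q_rec = Q_s * RF = 324.3222 * 0.117 = 37.946 PJ
Q_rec = 37.946 PJ


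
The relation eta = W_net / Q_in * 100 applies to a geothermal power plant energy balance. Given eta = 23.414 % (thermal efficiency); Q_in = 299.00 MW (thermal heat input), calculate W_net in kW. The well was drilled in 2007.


W_net = eta / 100 * Q_in
W_net = 23.414 / 100 * 299.00
W_net = 70.00786 MW
Convert: 70.00786 MW * 1000.0 = 70008 kW
W_net = 70008 kW


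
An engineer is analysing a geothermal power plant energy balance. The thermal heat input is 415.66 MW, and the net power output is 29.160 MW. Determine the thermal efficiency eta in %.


eta = W_net / Q_in * 100
eta = 29.160 / 415.66 * 100
eta = 7.0153 %


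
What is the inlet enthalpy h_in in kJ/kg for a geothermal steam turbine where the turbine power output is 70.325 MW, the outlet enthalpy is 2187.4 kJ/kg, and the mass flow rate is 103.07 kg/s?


h_in = h_out + P * 1000 / mdot
h_in = 2187.4 + 70.325 * 1000 / 103.07
h_in = 2869.7 kJ/kg


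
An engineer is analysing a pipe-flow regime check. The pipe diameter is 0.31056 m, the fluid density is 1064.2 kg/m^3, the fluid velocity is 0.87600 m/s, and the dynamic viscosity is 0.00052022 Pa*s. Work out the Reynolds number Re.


Re = rho * vel * D / mu
Re = 1064.2 * 0.87600 * 0.31056 / 0.00052022
Re = 5.5653e+05


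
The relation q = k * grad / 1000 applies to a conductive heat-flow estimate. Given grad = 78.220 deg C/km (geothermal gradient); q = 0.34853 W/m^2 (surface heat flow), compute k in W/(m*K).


k = q * 1000 / grad
k = 0.34853 * 1000 / 78.220
k = 4.4558 W/(m*K)


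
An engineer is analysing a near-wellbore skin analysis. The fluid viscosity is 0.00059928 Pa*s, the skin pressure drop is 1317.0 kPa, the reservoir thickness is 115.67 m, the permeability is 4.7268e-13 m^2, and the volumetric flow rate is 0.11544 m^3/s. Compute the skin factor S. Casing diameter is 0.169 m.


S = dP_s * 1000 * 2*pi*k*hr / (q*mu)
S = 1317.0 * 1000 * 2*pi*4.7268e-13*115.67 / (0.11544*0.00059928)
S = 6.5398


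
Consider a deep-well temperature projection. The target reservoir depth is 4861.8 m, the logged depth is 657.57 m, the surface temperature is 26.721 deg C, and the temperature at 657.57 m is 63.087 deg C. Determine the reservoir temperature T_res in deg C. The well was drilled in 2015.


Step 1: grad = (T_d1 - T_surf)/d1 * 1000 = (63.087 - 26.721)/657.57 * 1000 = 55.30362 deg C/km
Step 2: T_res = T_surf + grad*d2/1000 = 26.721 + 55.30362*4861.8/1000 = 295.60 deg C
T_res = 295.60 deg C


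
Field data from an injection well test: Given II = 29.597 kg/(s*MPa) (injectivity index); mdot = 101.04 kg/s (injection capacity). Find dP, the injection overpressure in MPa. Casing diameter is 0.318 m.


dP = mdot * 1000 / II
dP = 101.04 * 1000 / 29.597
dP = 3413.860 kPa
Convert: 3413.860 kPa * 0.001 = 3.4139 MPa
dP = 3.4139 MPa


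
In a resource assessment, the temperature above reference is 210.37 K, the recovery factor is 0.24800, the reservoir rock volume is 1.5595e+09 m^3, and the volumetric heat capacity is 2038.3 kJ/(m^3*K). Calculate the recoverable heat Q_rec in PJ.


Step 1: Q_s = Vr*rhoc*dT/1e12 = 1.5595e+09*2038.3*210.37/1e12 = 668.7092 PJ
Step 2: Q_rec = Q_s * RF = 668.7092 * 0.248 = 165.84 PJ
Q_rec = 165.84 PJ


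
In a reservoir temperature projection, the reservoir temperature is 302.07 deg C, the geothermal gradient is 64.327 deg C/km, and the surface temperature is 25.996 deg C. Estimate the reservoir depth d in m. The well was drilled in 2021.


d = (T_res - T_surf) / grad * 1000
d = (302.07 - 25.996) / 64.327 * 1000
d = 4291.7 m


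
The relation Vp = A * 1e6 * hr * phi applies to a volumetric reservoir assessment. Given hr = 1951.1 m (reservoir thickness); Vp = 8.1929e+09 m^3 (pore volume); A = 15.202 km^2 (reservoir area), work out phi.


phi = Vp / (A * 1e6 * hr)
phi = 8.1929e+09 / (15.202 * 1e6 * 1951.1)
phi = 0.27622


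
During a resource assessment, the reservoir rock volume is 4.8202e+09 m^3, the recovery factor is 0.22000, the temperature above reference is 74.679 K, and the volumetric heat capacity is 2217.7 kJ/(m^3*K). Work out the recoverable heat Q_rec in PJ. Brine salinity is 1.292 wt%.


Step 1: Q_s = Vr*rhoc*dT/1e12 = 4.8202e+09*2217.7*74.679/1e12 = 798.3004 PJ
Step 2: Q_rec = Q_s * RF = 798.3004 * 0.22 = 175.63 PJ
Q_rec = 175.63 PJ


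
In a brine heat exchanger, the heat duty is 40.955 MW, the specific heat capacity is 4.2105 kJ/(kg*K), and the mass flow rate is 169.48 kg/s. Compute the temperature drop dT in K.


dT = Q * 1000 / (mdot * cp)
dT = 40.955 * 1000 / (169.48 * 4.2105)
dT = 57.392 K


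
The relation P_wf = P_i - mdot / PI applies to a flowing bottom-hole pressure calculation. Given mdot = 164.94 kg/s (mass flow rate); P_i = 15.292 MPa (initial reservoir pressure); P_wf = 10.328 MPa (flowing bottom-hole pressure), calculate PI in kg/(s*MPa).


PI = mdot / (P_i - P_wf)
PI = 164.94 / (15.292 - 10.328)
PI = 33.227 kg/(s*MPa)


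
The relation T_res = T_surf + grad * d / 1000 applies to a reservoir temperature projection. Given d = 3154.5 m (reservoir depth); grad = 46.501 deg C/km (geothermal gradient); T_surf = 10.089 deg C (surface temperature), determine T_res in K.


T_res = T_surf + grad * d / 1000
T_res = 10.089 + 46.501 * 3154.5 / 1000
T_res = 156.7764 deg C
Convert to K: 156.7764 + 273.15 = 429.93 K
T_res = 429.93 K


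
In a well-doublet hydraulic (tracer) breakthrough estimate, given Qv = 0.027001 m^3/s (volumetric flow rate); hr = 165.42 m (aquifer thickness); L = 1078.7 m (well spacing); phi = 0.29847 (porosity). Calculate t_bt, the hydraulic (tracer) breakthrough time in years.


t_bt = pi * hr * phi * L^2 / (3 * Qv) / (365.25*86400)
t_bt = pi * 165.42 * 0.29847 * 1078.7^2 / (3 * 0.027001) / (365.25*86400)
t_bt = 70.605 years


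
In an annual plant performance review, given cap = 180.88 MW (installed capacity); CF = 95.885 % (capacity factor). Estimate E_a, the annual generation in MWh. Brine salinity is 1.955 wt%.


E_a = CF / 100 * cap * 8760
E_a = 95.885 / 100 * 180.88 * 8760
E_a = 1.5193e+06 MWh


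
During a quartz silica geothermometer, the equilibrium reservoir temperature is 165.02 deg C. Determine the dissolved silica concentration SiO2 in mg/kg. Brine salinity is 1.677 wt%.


SiO2 = 10^(5.19 - 1309/(T_eq + 273.15))
SiO2 = 10^(5.19 - 1309/(165.02 + 273.15))
SiO2 = 159.43 mg/kg


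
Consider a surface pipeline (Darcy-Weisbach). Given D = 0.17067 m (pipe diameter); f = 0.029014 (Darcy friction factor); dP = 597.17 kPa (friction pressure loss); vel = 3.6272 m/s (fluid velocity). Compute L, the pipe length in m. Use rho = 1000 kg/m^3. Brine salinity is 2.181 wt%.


L = dP*1000*D / (f*rho*vel^2/2)
L = 597.17*1000*0.17067 / (0.029014*1000*3.6272^2/2)
L = 533.99 m


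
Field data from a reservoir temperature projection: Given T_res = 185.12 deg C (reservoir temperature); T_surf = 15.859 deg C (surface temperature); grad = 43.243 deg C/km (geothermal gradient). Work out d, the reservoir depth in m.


d = (T_res - T_surf) / grad * 1000
d = (185.12 - 15.859) / 43.243 * 1000
d = 3914.2 m


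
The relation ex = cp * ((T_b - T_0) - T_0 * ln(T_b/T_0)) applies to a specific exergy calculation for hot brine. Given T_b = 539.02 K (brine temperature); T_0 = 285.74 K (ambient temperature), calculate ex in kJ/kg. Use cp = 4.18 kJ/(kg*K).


ex = cp * ((T_b - T_0) - T_0 * ln(T_b/T_0))
ex = 4.18 * ((539.02 - 285.74) - 285.74 * ln(539.02/285.74))
ex = 300.66 kJ/kg


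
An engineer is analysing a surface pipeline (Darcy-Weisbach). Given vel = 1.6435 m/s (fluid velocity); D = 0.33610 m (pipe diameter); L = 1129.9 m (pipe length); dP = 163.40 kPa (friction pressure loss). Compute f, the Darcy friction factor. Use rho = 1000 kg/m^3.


f = dP*1000 / ((L/D)*(rho*vel^2/2))
f = 163.40*1000 / ((1129.9/0.33610)*(1000*1.6435^2/2))
f = 0.035989


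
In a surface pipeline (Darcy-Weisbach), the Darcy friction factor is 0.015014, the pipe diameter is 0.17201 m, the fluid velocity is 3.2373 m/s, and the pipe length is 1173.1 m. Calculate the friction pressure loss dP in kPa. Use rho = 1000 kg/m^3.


dP = f * (L/D) * (rho*vel^2/2) / 1000
dP = 0.015014 * (1173.1/0.17201) * (1000*3.2373^2/2) / 1000
dP = 536.55 kPa


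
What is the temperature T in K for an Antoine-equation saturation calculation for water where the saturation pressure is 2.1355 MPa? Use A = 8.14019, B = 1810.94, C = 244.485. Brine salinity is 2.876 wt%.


T = B / (A - log10(P_sat * 760 / 0.101325)) - C
T = 1810.94 / (8.14019 - log10(2.1355 * 760 / 0.101325)) - 244.485
T = 215.6591 deg C
Convert to K: 215.6591 + 273.15 = 488.81 K
T = 488.81 K


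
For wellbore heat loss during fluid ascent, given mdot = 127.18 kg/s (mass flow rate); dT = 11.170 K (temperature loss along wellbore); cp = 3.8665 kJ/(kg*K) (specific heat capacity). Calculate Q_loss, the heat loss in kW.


Q_loss = mdot * cp * dT
Q_loss = 127.18 * 3.8665 * 11.170
Q_loss = 5492.8 kW


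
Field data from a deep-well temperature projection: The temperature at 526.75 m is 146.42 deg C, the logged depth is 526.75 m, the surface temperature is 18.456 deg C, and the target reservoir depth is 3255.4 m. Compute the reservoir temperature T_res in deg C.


Step 1: grad = (T_d1 - T_surf)/d1 * 1000 = (146.42 - 18.456)/526.75 * 1000 = 242.9312 deg C/km
Step 2: T_res = T_surf + grad*d2/1000 = 18.456 + 242.9312*3255.4/1000 = 809.29 deg C
T_res = 809.29 deg C


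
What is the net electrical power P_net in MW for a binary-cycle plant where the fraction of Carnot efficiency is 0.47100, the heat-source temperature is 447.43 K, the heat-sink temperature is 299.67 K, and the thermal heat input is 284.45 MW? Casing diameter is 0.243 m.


Step 1: eta = (1 - Tc/Th)*f = (1 - 299.67/447.43)*0.471 = 0.1555438
Step 2: P_net = eta * Q_in = 0.1555438 * 284.45 = 44.244 MW
P_net = 44.244 MW


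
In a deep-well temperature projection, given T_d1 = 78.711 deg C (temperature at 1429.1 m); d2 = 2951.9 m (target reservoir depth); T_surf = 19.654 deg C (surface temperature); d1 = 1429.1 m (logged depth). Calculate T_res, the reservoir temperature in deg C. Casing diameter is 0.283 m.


Step 1: grad = (T_d1 - T_surf)/d1 * 1000 = (78.711 - 19.654)/1429.1 * 1000 = 41.32461 deg C/km
Step 2: T_res = T_surf + grad*d2/1000 = 19.654 + 41.32461*2951.9/1000 = 141.64 deg C
T_res = 141.64 deg C


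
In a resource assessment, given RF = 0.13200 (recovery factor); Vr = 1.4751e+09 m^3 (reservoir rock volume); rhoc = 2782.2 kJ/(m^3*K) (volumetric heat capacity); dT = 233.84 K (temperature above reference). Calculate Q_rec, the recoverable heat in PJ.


Step 1: Q_s = Vr*rhoc*dT/1e12 = 1.4751e+09*2782.2*233.84/1e12 = 959.6848 PJ
Step 2: Q_rec = Q_s * RF = 959.6848 * 0.132 = 126.68 PJ
Q_rec = 126.68 PJ


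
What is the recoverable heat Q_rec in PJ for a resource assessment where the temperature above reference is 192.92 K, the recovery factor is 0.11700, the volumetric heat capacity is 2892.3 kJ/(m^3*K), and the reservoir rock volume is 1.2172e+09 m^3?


Step 1: Q_s = Vr*rhoc*dT/1e12 = 1.2172e+09*2892.3*192.92/1e12 = 679.1763 PJ
Step 2: Q_rec = Q_s * RF = 679.1763 * 0.117 = 79.464 PJ
Q_rec = 79.464 PJ


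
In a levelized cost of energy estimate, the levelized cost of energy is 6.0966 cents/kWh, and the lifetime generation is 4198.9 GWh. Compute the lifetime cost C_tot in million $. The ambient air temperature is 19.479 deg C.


C_tot = LCOE / 100 * E_tot
C_tot = 6.0966 / 100 * 4198.9
C_tot = 255.99 million $


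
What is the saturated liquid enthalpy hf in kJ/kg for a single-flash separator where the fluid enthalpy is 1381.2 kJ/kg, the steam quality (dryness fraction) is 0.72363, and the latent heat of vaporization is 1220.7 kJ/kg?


hf = h - x * hfg
hf = 1381.2 - 0.72363 * 1220.7
hf = 497.86 kJ/kg


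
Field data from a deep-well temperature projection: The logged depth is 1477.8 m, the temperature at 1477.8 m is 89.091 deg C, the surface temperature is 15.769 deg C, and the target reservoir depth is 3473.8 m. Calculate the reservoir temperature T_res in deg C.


Step 1: grad = (T_d1 - T_surf)/d1 * 1000 = (89.091 - 15.769)/1477.8 * 1000 = 49.61564 deg C/km
Step 2: T_res = T_surf + grad*d2/1000 = 15.769 + 49.61564*3473.8/1000 = 188.12 deg C
T_res = 188.12 deg C


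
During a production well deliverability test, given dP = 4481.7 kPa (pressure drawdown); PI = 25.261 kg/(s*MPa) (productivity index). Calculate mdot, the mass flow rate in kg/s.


mdot = PI * dP / 1000
mdot = 25.261 * 4481.7 / 1000
mdot = 113.21 kg/s


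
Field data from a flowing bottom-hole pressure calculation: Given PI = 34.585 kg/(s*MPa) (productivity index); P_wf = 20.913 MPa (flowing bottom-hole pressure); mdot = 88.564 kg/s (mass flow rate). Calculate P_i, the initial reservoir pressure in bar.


P_i = P_wf + mdot / PI
P_i = 20.913 + 88.564 / 34.585
P_i = 23.47376 MPa
Convert: 23.47376 MPa * 10.0 = 234.74 bar
P_i = 234.74 bar


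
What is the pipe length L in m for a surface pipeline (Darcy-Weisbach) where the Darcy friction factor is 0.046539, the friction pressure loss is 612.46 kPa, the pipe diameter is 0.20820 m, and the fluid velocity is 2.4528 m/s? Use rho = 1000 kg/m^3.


L = dP*1000*D / (f*rho*vel^2/2)
L = 612.46*1000*0.20820 / (0.046539*1000*2.4528^2/2)
L = 910.85 m


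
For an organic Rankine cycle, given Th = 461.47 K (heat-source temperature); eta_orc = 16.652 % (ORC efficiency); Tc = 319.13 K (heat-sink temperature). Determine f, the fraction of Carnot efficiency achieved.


f = (eta_orc/100) / (1 - Tc/Th)
f = (16.652/100) / (1 - 319.13/461.47)
f = 0.53986


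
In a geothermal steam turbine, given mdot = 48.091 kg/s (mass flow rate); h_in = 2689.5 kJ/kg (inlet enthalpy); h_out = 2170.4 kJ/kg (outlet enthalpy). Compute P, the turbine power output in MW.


P = mdot * (h_in - h_out) / 1000
P = 48.091 * (2689.5 - 2170.4) / 1000
P = 24.964 MW


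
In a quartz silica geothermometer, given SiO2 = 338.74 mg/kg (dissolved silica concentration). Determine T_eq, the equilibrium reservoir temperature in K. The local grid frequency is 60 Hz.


T_eq = 1309 / (5.19 - log10(SiO2)) - 273.15
T_eq = 1309 / (5.19 - log10(338.74)) - 273.15
T_eq = 218.9306 deg C
Convert to K: 218.9306 + 273.15 = 492.08 K
T_eq = 492.08 K


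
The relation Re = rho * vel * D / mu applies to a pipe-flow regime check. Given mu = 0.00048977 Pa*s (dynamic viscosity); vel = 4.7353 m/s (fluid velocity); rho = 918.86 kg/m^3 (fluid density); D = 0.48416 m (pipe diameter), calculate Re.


Re = rho * vel * D / mu
Re = 918.86 * 4.7353 * 0.48416 / 0.00048977
Re = 4.3012e+06


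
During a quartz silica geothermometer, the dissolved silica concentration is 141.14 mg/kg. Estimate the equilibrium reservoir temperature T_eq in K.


T_eq = 1309 / (5.19 - log10(SiO2)) - 273.15
T_eq = 1309 / (5.19 - log10(141.14)) - 273.15
T_eq = 157.3926 deg C
Convert to K: 157.3926 + 273.15 = 430.54 K
T_eq = 430.54 K


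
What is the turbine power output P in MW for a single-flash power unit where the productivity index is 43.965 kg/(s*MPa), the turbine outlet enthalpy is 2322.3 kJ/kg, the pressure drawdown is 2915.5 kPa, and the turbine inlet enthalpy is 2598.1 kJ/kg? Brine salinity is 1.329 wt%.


Step 1: mdot = PI * dP / 1000 = 43.965 * 2915.5 / 1000 = 128.1800 kg/s
Step 2: P = mdot*(h_in - h_out)/1000 = 128.1800*(2598.1 - 2322.3)/1000 = 35.352 MW
P = 35.352 MW


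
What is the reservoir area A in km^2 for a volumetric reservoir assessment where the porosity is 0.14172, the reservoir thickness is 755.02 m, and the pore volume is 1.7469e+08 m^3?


A = Vp / (1e6 * hr * phi)
A = 1.7469e+08 / (1e6 * 755.02 * 0.14172)
A = 1.6326 km^2


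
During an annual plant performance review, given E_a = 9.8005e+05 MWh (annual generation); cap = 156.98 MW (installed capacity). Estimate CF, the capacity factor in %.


CF = E_a / (cap * 8760) * 100
CF = 9.8005e+05 / (156.98 * 8760) * 100
CF = 71.269 %


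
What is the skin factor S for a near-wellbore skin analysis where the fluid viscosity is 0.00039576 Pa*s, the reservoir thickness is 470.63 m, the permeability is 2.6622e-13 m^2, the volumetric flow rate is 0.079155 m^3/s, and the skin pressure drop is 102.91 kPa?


S = dP_s * 1000 * 2*pi*k*hr / (q*mu)
S = 102.91 * 1000 * 2*pi*2.6622e-13*470.63 / (0.079155*0.00039576)
S = 2.5861


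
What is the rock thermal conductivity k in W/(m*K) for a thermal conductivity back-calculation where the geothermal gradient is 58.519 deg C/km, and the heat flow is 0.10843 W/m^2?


k = q / (grad / 1000)
k = 0.10843 / (58.519 / 1000)
k = 1.8529 W/(m*K)


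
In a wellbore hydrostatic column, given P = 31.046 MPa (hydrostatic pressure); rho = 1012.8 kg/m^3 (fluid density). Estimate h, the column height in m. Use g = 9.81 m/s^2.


h = P * 1e6 / (g * rho)
h = 31.046 * 1e6 / (9.81 * 1012.8)
h = 3124.7 m


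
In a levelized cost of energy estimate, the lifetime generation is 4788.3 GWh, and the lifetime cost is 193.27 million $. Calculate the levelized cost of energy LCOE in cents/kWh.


LCOE = C_tot / E_tot * 100
LCOE = 193.27 / 4788.3 * 100
LCOE = 4.0363 cents/kWh


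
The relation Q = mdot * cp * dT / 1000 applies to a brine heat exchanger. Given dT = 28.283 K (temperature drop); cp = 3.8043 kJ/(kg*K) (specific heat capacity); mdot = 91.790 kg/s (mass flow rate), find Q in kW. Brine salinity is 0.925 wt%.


Q = mdot * cp * dT / 1000
Q = 91.790 * 3.8043 * 28.283 / 1000
Q = 9.876330 MW
Convert: 9.876330 MW * 1000.0 = 9876.3 kW
Q = 9876.3 kW


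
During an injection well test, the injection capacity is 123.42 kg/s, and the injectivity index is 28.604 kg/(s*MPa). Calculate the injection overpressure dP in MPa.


dP = mdot * 1000 / II
dP = 123.42 * 1000 / 28.604
dP = 4314.781 kPa
Convert: 4314.781 kPa * 0.001 = 4.3148 MPa
dP = 4.3148 MPa


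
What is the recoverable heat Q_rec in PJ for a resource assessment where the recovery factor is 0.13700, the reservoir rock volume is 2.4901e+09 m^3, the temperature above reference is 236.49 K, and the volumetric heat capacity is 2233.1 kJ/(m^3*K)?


Step 1: Q_s = Vr*rhoc*dT/1e12 = 2.4901e+09*2233.1*236.49/1e12 = 1315.036 PJ
Step 2: Q_rec = Q_s * RF = 1315.036 * 0.137 = 180.16 PJ
Q_rec = 180.16 PJ


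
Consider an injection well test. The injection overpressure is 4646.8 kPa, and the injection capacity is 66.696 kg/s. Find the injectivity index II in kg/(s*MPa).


II = mdot * 1000 / dP
II = 66.696 * 1000 / 4646.8
II = 14.353 kg/(s*MPa)


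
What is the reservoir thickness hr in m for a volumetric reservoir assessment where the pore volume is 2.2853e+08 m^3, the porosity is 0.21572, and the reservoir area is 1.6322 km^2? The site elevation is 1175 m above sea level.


hr = Vp / (A * 1e6 * phi)
hr = 2.2853e+08 / (1.6322 * 1e6 * 0.21572)
hr = 649.05 m


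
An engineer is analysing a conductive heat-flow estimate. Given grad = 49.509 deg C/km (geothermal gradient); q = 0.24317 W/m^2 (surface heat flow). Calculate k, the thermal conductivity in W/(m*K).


k = q * 1000 / grad
k = 0.24317 * 1000 / 49.509
k = 4.9116 W/(m*K)


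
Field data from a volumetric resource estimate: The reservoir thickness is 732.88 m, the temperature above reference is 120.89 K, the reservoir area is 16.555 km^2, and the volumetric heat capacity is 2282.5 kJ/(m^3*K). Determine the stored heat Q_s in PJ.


Step 1: Vr = A*1e6*hr = 16.555*1e6*732.88 = 1.213283e+10 m^3
Step 2: Q_s = Vr*rhoc*dT/1e12 = 1.213283e+10*2282.5*120.89/1e12 = 3347.8 PJ
Q_s = 3347.8 PJ


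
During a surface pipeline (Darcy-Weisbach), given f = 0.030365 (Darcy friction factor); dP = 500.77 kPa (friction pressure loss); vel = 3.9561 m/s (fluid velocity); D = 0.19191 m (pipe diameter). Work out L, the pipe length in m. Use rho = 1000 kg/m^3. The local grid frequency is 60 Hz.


L = dP*1000*D / (f*rho*vel^2/2)
L = 500.77*1000*0.19191 / (0.030365*1000*3.9561^2/2)
L = 404.44 m


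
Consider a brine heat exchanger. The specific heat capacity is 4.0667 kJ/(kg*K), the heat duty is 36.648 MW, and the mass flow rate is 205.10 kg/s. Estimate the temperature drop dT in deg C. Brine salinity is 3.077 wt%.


dT = Q * 1000 / (mdot * cp)
dT = 36.648 * 1000 / (205.10 * 4.0667)
dT = 43.93822 K
Convert (temperature difference, 1 K = 1 deg C): 43.93822 K = 43.93822 deg C
dT = 43.938 deg C


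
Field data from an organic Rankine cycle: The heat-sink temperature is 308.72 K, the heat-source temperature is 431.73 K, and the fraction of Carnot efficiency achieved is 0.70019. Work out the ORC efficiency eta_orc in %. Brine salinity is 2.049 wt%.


eta_orc = (1 - Tc/Th) * f * 100
eta_orc = (1 - 308.72/431.73) * 0.70019 * 100
eta_orc = 19.950 %


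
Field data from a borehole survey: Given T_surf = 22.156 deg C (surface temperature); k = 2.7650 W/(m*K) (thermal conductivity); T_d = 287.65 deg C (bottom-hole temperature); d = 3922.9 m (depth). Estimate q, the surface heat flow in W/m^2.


Step 1: grad = (T_d - T_surf)/d * 1000 = (287.65 - 22.156)/3922.9 * 1000 = 67.67799 deg C/km
Step 2: q = k * grad / 1000 = 2.765 * 67.67799 / 1000 = 0.18713 W/m^2
q = 0.18713 W/m^2


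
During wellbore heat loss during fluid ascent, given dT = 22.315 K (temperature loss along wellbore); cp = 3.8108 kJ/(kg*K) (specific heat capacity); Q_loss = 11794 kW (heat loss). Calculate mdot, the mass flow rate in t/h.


mdot = Q_loss / (cp * dT)
mdot = 11794 / (3.8108 * 22.315)
mdot = 138.6909 kg/s
Convert: 138.6909 kg/s * 3.6 = 499.29 t/h
mdot = 499.29 t/h


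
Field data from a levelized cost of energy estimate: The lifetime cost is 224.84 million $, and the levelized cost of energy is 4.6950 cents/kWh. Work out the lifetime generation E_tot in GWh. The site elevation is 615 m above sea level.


E_tot = C_tot / LCOE * 100
E_tot = 224.84 / 4.6950 * 100
E_tot = 4788.9 GWh


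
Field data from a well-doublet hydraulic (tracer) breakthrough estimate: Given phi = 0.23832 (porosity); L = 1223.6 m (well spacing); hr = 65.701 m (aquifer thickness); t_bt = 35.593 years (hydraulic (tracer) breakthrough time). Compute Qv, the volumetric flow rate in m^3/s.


Qv = pi*hr*phi*L^2 / (3*t_bt*365.25*86400)
Qv = pi*65.701*0.23832*1223.6^2 / (3*35.593*365.25*86400)
Qv = 0.021856 m^3/s


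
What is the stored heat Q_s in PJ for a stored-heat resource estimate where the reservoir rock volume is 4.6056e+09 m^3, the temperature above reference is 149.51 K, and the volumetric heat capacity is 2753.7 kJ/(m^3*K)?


Q_s = Vr * rhoc * dT / 1e12
Q_s = 4.6056e+09 * 2753.7 * 149.51 / 1e12
Q_s = 1896.2 PJ


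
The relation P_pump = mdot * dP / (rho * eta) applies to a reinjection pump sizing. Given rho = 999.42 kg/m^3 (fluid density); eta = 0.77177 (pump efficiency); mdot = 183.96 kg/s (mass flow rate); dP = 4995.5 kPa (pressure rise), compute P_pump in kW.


P_pump = mdot * dP / (rho * eta)
P_pump = 183.96 * 4995.5 / (999.42 * 0.77177)
P_pump = 1191.4 kW


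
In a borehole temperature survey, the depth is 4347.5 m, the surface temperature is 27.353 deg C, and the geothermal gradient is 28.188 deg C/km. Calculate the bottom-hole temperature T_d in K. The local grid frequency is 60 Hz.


T_d = T_surf + grad * d / 1000
T_d = 27.353 + 28.188 * 4347.5 / 1000
T_d = 149.9003 deg C
Convert to K: 149.9003 + 273.15 = 423.05 K
T_d = 423.05 K


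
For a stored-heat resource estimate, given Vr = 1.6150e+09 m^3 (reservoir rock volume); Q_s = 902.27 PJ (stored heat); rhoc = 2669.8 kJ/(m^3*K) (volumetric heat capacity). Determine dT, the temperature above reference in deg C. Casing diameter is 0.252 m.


dT = Q_s * 1e12 / (Vr * rhoc)
dT = 902.27 * 1e12 / (1.6150e+09 * 2669.8)
dT = 209.2595 K
Convert (temperature difference, 1 K = 1 deg C): 209.2595 K = 209.2595 deg C
dT = 209.26 deg C


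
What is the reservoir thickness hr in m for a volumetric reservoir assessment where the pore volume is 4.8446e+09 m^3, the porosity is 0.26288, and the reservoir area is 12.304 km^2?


hr = Vp / (A * 1e6 * phi)
hr = 4.8446e+09 / (12.304 * 1e6 * 0.26288)
hr = 1497.8 m


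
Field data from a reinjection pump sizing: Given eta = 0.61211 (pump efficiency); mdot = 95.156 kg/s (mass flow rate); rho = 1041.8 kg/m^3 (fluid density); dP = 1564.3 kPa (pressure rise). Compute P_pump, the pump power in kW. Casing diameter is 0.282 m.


P_pump = mdot * dP / (rho * eta)
P_pump = 95.156 * 1564.3 / (1041.8 * 0.61211)
P_pump = 233.42 kW


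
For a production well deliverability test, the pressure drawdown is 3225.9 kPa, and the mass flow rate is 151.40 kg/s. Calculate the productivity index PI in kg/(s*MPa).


PI = mdot * 1000 / dP
PI = 151.40 * 1000 / 3225.9
PI = 46.933 kg/(s*MPa)


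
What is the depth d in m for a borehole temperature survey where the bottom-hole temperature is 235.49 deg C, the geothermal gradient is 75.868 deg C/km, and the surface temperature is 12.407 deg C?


d = (T_d - T_surf) / grad * 1000
d = (235.49 - 12.407) / 75.868 * 1000
d = 2940.4 m


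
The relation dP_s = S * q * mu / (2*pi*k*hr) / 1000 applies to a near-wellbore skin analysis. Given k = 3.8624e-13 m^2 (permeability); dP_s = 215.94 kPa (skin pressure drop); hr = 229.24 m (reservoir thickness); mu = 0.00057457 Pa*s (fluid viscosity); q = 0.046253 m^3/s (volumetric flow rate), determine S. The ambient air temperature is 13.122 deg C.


S = dP_s * 1000 * 2*pi*k*hr / (q*mu)
S = 215.94 * 1000 * 2*pi*3.8624e-13*229.24 / (0.046253*0.00057457)
S = 4.5204


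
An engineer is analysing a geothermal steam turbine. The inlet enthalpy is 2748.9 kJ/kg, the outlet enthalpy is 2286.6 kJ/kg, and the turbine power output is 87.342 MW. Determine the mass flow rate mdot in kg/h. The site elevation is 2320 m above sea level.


mdot = P * 1000 / (h_in - h_out)
mdot = 87.342 * 1000 / (2748.9 - 2286.6)
mdot = 188.9293 kg/s
Convert: 188.9293 kg/s * 3600.0 = 6.8015e+05 kg/h
mdot = 6.8015e+05 kg/h


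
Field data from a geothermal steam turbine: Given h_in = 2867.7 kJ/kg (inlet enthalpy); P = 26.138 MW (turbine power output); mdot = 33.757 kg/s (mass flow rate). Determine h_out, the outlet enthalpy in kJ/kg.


h_out = h_in - P * 1000 / mdot
h_out = 2867.7 - 26.138 * 1000 / 33.757
h_out = 2093.4 kJ/kg


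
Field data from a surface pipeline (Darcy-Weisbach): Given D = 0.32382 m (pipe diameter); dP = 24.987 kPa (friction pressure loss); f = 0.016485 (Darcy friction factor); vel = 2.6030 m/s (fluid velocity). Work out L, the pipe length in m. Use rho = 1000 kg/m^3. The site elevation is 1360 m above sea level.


L = dP*1000*D / (f*rho*vel^2/2)
L = 24.987*1000*0.32382 / (0.016485*1000*2.6030^2/2)
L = 144.88 m


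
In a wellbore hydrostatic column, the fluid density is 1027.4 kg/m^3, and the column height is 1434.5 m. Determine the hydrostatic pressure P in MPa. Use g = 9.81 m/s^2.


P = rho * g * h / 1e6
P = 1027.4 * 9.81 * 1434.5 / 1e6
P = 14.458 MPa


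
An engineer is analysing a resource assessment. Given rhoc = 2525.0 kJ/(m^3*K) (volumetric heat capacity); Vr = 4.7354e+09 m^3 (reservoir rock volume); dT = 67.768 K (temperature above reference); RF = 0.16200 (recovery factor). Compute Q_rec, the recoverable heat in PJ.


Step 1: Q_s = Vr*rhoc*dT/1e12 = 4.7354e+09*2525.0*67.768/1e12 = 810.2942 PJ
Step 2: Q_rec = Q_s * RF = 810.2942 * 0.162 = 131.27 PJ
Q_rec = 131.27 PJ


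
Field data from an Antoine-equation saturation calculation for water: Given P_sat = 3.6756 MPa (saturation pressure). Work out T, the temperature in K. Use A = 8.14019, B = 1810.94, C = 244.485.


T = B / (A - log10(P_sat * 760 / 0.101325)) - C
T = 1810.94 / (8.14019 - log10(3.6756 * 760 / 0.101325)) - 244.485
T = 244.9894 deg C
Convert to K: 244.9894 + 273.15 = 518.14 K
T = 518.14 K


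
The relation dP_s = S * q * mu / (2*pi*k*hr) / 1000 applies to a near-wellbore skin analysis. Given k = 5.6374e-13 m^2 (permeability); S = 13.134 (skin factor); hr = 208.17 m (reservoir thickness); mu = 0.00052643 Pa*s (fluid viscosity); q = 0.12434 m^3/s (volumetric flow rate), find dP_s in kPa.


dP_s = S * q * mu / (2*pi*k*hr) / 1000
dP_s = 13.134 * 0.12434 * 0.00052643 / (2*pi*5.6374e-13*208.17) / 1000
dP_s = 1165.9 kPa


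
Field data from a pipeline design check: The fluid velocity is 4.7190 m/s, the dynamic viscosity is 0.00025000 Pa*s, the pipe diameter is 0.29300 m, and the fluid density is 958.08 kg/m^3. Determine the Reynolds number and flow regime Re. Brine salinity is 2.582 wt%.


Step 1: Re = rho*vel*D/mu = 958.08*4.719*0.293/0.00025 = 5.2988e+06
Step 2: Re = 5.2988e+06 > 4000, so flow is turbulent.
Re = 5.2988e+06 (turbulent)


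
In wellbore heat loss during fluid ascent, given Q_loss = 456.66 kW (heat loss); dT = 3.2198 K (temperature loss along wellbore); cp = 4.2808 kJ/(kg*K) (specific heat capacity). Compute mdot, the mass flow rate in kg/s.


mdot = Q_loss / (cp * dT)
mdot = 456.66 / (4.2808 * 3.2198)
mdot = 33.131 kg/s


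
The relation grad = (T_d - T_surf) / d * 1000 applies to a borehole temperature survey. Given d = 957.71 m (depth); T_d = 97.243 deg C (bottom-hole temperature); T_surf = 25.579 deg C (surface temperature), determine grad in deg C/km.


grad = (T_d - T_surf) / d * 1000
grad = (97.243 - 25.579) / 957.71 * 1000
grad = 74.828 deg C/km


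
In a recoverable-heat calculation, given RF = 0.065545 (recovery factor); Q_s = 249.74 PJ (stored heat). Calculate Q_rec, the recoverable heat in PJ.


Q_rec = Q_s * RF
Q_rec = 249.74 * 0.065545
Q_rec = 16.369 PJ


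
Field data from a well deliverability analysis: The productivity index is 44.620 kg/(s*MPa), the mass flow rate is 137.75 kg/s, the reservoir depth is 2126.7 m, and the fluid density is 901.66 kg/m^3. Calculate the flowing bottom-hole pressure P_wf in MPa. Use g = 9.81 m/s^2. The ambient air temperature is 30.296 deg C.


Step 1: P_i = rho*g*h/1e6 = 901.66*9.81*2126.7/1e6 = 18.81127 MPa
Step 2: P_wf = P_i - mdot/PI = 18.81127 - 137.75/44.62 = 15.724 MPa
P_wf = 15.724 MPa


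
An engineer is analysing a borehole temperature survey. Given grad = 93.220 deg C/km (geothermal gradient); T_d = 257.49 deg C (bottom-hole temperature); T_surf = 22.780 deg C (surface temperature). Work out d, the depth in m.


d = (T_d - T_surf) / grad * 1000
d = (257.49 - 22.780) / 93.220 * 1000
d = 2517.8 m


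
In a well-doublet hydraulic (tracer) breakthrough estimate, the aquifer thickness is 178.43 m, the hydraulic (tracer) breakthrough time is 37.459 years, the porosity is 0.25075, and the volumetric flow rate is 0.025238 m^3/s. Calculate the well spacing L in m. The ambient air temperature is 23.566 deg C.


L = sqrt(t_bt*365.25*86400*3*Qv / (pi*hr*phi))
L = sqrt(37.459*365.25*86400*3*0.025238 / (pi*178.43*0.25075))
L = 797.97 m


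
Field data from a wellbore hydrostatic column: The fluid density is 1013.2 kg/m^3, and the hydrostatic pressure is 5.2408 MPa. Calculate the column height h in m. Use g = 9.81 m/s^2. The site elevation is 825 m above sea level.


h = P * 1e6 / (g * rho)
h = 5.2408 * 1e6 / (9.81 * 1013.2)
h = 527.27 m


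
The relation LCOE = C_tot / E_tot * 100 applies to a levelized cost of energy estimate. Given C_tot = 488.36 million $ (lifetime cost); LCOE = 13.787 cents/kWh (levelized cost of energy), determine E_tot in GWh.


E_tot = C_tot / LCOE * 100
E_tot = 488.36 / 13.787 * 100
E_tot = 3542.2 GWh


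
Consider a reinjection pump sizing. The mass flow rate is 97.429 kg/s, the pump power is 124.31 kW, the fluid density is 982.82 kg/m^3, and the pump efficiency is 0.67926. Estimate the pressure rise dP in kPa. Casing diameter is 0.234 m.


dP = P_pump * rho * eta / mdot
dP = 124.31 * 982.82 * 0.67926 / 97.429
dP = 851.78 kPa


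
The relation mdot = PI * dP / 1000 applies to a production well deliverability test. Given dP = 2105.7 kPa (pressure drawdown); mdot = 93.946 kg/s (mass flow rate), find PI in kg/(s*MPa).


PI = mdot * 1000 / dP
PI = 93.946 * 1000 / 2105.7
PI = 44.615 kg/(s*MPa)


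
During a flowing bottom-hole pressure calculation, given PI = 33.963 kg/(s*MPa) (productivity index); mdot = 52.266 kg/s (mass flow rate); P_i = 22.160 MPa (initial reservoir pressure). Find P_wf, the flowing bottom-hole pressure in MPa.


P_wf = P_i - mdot / PI
P_wf = 22.160 - 52.266 / 33.963
P_wf = 20.621 MPa


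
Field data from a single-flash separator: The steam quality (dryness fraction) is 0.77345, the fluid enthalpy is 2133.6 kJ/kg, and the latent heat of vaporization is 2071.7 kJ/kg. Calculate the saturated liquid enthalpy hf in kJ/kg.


hf = h - x * hfg
hf = 2133.6 - 0.77345 * 2071.7
hf = 531.24 kJ/kg


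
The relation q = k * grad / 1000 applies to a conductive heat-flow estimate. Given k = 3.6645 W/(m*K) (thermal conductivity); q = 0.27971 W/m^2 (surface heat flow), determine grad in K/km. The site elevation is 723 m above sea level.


grad = q * 1000 / k
grad = 0.27971 * 1000 / 3.6645
grad = 76.32965 deg C/km
Convert: 76.32965 deg C/km * 1.0 = 76.330 K/km
grad = 76.330 K/km


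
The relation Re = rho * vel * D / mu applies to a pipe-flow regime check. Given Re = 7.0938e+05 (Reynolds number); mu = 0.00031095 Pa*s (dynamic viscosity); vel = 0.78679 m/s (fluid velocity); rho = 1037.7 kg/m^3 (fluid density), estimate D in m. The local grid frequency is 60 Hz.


D = Re * mu / (rho * vel)
D = 7.0938e+05 * 0.00031095 / (1037.7 * 0.78679)
D = 0.27017 m


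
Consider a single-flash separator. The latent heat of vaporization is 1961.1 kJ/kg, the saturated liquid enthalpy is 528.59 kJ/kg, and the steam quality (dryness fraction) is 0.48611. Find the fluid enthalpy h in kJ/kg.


h = hf + x * hfg
h = 528.59 + 0.48611 * 1961.1
h = 1481.9 kJ/kg


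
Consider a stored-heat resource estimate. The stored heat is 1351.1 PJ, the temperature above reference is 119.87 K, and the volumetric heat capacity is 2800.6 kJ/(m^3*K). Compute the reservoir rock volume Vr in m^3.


Vr = Q_s * 1e12 / (rhoc * dT)
Vr = 1351.1 * 1e12 / (2800.6 * 119.87)
Vr = 4.0246e+09 m^3


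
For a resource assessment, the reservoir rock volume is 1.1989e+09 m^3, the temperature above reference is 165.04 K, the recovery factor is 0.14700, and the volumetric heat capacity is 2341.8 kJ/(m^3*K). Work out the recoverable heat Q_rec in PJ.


Step 1: Q_s = Vr*rhoc*dT/1e12 = 1.1989e+09*2341.8*165.04/1e12 = 463.3637 PJ
Step 2: Q_rec = Q_s * RF = 463.3637 * 0.147 = 68.114 PJ
Q_rec = 68.114 PJ


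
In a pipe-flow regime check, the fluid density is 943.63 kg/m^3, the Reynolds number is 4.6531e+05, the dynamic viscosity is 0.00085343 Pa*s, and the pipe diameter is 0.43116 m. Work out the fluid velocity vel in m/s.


vel = Re * mu / (rho * D)
vel = 4.6531e+05 * 0.00085343 / (943.63 * 0.43116)
vel = 0.97605 m/s


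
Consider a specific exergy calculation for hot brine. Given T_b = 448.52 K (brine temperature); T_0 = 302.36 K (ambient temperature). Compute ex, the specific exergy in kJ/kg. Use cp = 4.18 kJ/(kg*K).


ex = cp * ((T_b - T_0) - T_0 * ln(T_b/T_0))
ex = 4.18 * ((448.52 - 302.36) - 302.36 * ln(448.52/302.36))
ex = 112.56 kJ/kg


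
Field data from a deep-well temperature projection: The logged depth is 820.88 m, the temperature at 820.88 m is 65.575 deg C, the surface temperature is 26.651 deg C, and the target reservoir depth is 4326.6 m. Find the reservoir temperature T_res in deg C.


Step 1: grad = (T_d1 - T_surf)/d1 * 1000 = (65.575 - 26.651)/820.88 * 1000 = 47.41741 deg C/km
Step 2: T_res = T_surf + grad*d2/1000 = 26.651 + 47.41741*4326.6/1000 = 231.81 deg C
T_res = 231.81 deg C


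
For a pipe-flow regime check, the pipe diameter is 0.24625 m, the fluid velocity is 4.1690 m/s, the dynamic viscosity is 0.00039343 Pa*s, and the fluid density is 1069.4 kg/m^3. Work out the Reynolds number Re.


Re = rho * vel * D / mu
Re = 1069.4 * 4.1690 * 0.24625 / 0.00039343
Re = 2.7905e+06


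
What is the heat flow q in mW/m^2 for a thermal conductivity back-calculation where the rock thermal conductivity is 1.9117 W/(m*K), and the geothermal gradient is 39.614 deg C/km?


q = k * grad / 1000
q = 1.9117 * 39.614 / 1000
q = 0.07573008 W/m^2
Convert: 0.07573008 W/m^2 * 1000.0 = 75.730 mW/m^2
q = 75.730 mW/m^2


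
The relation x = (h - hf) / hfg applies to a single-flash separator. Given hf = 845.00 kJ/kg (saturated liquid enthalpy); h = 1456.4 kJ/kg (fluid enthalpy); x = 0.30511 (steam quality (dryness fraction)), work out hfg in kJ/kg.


hfg = (h - hf) / x
hfg = (1456.4 - 845.00) / 0.30511
hfg = 2003.9 kJ/kg
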